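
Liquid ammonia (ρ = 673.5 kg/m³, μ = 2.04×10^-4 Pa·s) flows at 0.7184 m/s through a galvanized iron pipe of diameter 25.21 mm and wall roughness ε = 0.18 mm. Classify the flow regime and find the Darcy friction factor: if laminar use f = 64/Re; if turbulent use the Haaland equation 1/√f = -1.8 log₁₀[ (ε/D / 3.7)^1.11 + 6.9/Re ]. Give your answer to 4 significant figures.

Re = ρVD/μ = 673.5·0.7184·0.02521/0.000204 = 5.979e+04.
Re > 4000 → turbulent. ε/D = 0.00018/0.02521 = 0.00714; Haaland: 1/√f = -1.8 log₁₀[0.00097 + 0.000115] = 5.336, so f = 0.03512.

f ≈ 0.03512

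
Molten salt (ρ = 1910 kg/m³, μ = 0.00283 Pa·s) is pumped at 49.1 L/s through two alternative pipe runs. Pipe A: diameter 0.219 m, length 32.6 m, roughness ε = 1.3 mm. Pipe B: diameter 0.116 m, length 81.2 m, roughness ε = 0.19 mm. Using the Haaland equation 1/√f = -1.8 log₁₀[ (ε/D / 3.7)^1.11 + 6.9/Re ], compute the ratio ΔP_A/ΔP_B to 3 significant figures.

Pipe A: V = Q/A = 0.0491/0.03767 = 1.303 m/s; Re = 1.927e+05; ε/D = 0.00594; Haaland → f = 0.03247; ΔP_A = f(L/D)(ρV²/2) = 7844 Pa.
Pipe B: V = Q/A = 0.0491/0.01057 = 4.646 m/s; Re = 3.637e+05; ε/D = 0.00164; Haaland → f = 0.02277; ΔP_B = f(L/D)(ρV²/2) = 3.286e+05 Pa.
ΔP_A/ΔP_B = 7844/3.286e+05 = 0.0239.

ΔP_A/ΔP_B ≈ 0.0239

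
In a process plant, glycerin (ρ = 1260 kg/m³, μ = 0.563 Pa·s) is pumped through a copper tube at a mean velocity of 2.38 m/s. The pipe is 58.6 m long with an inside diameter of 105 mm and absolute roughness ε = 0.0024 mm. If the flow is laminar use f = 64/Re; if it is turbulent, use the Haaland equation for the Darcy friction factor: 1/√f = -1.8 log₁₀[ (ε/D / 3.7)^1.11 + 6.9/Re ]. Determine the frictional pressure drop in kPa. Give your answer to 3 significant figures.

Reynolds number Re = ρVD/μ = 1260 · 2.38 · 0.105 / 0.563 = 559.3.
Re < 2300 → laminar flow, so f = 64/Re = 64/559.3 = 0.1144 (the turbulent correlation is not needed).
Darcy-Weisbach: ΔP = f(L/D)(ρV²/2) = 0.1144·(58.6/0.105)·(1260·2.38²/2) = 0.1144·558.1·3569 = 2.279e+05 Pa.
ΔP = 2.279e+05 Pa = 228 kPa.

ΔP ≈ 228 kPa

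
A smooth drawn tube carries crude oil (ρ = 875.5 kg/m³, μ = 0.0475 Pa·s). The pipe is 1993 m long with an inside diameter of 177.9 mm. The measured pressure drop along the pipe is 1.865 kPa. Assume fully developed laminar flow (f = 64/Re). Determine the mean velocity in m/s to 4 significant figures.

V ≈ 0.01948 m/s

For laminar flow, f = 64/Re with Re = ρVD/μ, so Darcy-Weisbach reduces to ΔP = 32μLV/D². Solving for V: V = ΔP·D²/(32μL) = 1865·(0.1779)²/(32·0.0475·1993) = 0.01948 m/s.
Check: Re = ρVD/μ = 875.5·0.01948·0.1779/0.0475 = 63.89 < 2300, so the laminar assumption holds.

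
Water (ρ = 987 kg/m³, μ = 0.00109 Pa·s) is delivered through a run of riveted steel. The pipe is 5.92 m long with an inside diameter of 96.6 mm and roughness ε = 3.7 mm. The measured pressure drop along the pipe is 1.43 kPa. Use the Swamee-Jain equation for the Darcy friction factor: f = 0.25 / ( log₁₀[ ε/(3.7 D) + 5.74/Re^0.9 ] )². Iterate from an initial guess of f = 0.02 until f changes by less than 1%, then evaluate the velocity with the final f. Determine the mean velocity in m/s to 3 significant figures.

Rearranging Darcy-Weisbach: V = √(2·ΔP·D/(f·L·ρ)). With ε/D = 0.0037/0.0966 = 0.0383, iterate starting from f = 0.02:
  f = 0.02 → V = √(2·1430·0.0966/(0.02·5.92·987)) = 1.538 m/s; Re = ρVD/μ = 1.345e+05; f → 0.06382
  f = 0.06382 → V = 0.8607 m/s; Re = 7.529e+04; f → 0.06408
Converged (Δf/f < 1%). With the final f = 0.06408: V = √(2·1430·0.0966/(0.06408·5.92·987)) = 0.859 m/s.

V ≈ 0.859 m/s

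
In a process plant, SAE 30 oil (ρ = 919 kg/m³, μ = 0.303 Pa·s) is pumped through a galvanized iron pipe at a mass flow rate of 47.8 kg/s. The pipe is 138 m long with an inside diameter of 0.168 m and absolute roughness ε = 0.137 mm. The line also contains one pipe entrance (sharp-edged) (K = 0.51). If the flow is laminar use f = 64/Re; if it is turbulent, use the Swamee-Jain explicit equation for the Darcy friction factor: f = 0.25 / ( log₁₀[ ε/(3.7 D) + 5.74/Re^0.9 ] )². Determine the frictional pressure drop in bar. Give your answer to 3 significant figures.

A = πD²/4 = π(0.168)²/4 = 0.02217 m²; mean velocity V = ṁ/(ρA) = 47.8/(919 · 0.02217) = 2.346 m/s.
Reynolds number Re = ρVD/μ = 919 · 2.346 · 0.168 / 0.303 = 1196.
Re < 2300 → laminar flow, so f = 64/Re = 64/1196 = 0.05353 (the turbulent correlation is not needed).
Total minor-loss coefficient ΣK = 1·0.51 = 0.51.
ΔP = [f·L/D + ΣK]·(ρV²/2) = [0.05353·138/0.168 + 0.51]·(919·2.346²/2) = [43.97 + 0.51]·2530 = 1.125e+05 Pa.
ΔP = 1.125e+05 Pa = 1.13 bar.

ΔP ≈ 1.13 bar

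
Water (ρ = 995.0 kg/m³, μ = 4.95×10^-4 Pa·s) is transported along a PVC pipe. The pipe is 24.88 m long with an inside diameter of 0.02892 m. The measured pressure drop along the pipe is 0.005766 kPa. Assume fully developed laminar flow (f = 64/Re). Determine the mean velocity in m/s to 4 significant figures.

V ≈ 0.01224 m/s

For laminar flow, f = 64/Re with Re = ρVD/μ, so Darcy-Weisbach reduces to ΔP = 32μLV/D². Solving for V: V = ΔP·D²/(32μL) = 5.766·(0.02892)²/(32·0.000495·24.88) = 0.01224 m/s.
Check: Re = ρVD/μ = 995·0.01224·0.02892/0.000495 = 711.3 < 2300, so the laminar assumption holds.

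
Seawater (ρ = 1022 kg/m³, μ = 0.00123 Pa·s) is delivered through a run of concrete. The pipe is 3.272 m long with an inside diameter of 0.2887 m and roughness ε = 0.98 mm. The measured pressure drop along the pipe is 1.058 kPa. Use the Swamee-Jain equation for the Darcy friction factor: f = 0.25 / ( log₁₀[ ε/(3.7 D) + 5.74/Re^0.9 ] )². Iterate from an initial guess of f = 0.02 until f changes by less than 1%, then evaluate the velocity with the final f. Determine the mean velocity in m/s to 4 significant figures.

Rearranging Darcy-Weisbach: V = √(2·ΔP·D/(f·L·ρ)). With ε/D = 0.00098/0.2887 = 0.00339, iterate starting from f = 0.02:
  f = 0.02 → V = √(2·1058·0.2887/(0.02·3.272·1022)) = 3.022 m/s; Re = ρVD/μ = 7.25e+05; f → 0.02735
  f = 0.02735 → V = 2.584 m/s; Re = 6.199e+05; f → 0.02739
Converged (Δf/f < 1%). With the final f = 0.02739: V = √(2·1058·0.2887/(0.02739·3.272·1022)) = 2.583 m/s.

V ≈ 2.583 m/s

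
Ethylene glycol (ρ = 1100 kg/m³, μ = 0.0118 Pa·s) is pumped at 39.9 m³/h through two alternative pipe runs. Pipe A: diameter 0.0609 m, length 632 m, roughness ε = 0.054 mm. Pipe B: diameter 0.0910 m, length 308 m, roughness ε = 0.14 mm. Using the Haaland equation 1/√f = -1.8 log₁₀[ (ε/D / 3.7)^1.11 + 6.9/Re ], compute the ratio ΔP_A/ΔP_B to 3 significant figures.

Pipe A: V = Q/A = 0.01108/0.002913 = 3.805 m/s; Re = 2.16e+04; ε/D = 0.000887; Haaland → f = 0.02699; ΔP_A = f(L/D)(ρV²/2) = 2.23e+06 Pa.
Pipe B: V = Q/A = 0.01108/0.006504 = 1.704 m/s; Re = 1.446e+04; ε/D = 0.00154; Haaland → f = 0.03044; ΔP_B = f(L/D)(ρV²/2) = 1.645e+05 Pa.
ΔP_A/ΔP_B = 2.23e+06/1.645e+05 = 13.6.

ΔP_A/ΔP_B ≈ 13.6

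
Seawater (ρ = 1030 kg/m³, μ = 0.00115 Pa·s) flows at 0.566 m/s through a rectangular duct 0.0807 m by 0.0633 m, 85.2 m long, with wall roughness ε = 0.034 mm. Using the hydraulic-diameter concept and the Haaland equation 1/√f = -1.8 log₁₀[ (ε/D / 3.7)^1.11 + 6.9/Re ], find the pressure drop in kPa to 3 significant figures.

Hydraulic diameter D_h = 4A/P = 4·(0.0807·0.0633)/(2·(0.0807+0.0633)) = 0.02043/0.288 = 0.07095 m.
Re = ρVD_h/μ = 1030·0.566·0.07095/0.00115 = 3.597e+04.
ε/D_h = 3.4e-05/0.07095 = 0.000479; Haaland gives 1/√f = -1.8 log₁₀[4.84e-05+0.000192] = 6.515, so f = 0.02356.
ΔP = f(L/D_h)(ρV²/2) = 0.02356·85.2/0.07095·165 = 4668 Pa.
ΔP = 4.67 kPa.

ΔP ≈ 4.67 kPa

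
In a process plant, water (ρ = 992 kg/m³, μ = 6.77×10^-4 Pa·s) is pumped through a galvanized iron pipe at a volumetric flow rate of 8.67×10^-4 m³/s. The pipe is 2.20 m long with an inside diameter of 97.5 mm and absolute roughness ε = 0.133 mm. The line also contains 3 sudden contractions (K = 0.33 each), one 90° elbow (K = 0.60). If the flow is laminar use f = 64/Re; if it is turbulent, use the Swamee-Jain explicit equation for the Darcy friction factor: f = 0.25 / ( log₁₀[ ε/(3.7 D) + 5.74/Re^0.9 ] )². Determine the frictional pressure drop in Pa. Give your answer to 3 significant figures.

ΔP ≈ 15.1 Pa

Cross-sectional area A = πD²/4 = π(0.0975)²/4 = 0.007466 m²; mean velocity V = Q/A = 0.000867/0.007466 = 0.1161 m/s.
Reynolds number Re = ρVD/μ = 992 · 0.1161 · 0.0975 / 0.000677 = 1.659e+04.
Re > 4000 → turbulent. Relative roughness ε/D = 0.000133/0.0975 = 0.00136. Swamee-Jain: f = 0.25/(log₁₀[0.00136/3.7 + 5.74/1.659e+04^0.9])² = 0.25/(log₁₀[0.000369 + 0.000914])² = 0.25/(-2.892)² = 0.0299.
Total minor-loss coefficient ΣK = 3·0.33 + 1·0.6 = 1.59.
ΔP = [f·L/D + ΣK]·(ρV²/2) = [0.0299·2.2/0.0975 + 1.59]·(992·0.1161²/2) = [0.6746 + 1.59]·6.688 = 15.15 Pa.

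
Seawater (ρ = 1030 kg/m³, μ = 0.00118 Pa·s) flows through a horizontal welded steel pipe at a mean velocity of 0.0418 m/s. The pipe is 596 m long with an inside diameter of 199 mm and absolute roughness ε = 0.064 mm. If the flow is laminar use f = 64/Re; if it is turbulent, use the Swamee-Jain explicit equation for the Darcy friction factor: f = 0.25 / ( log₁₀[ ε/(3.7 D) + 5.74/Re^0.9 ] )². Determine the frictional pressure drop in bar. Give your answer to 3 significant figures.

Reynolds number Re = ρVD/μ = 1030 · 0.0418 · 0.199 / 0.00118 = 7261.
Re > 4000 → turbulent. Relative roughness ε/D = 6.4e-05/0.199 = 0.000322. Swamee-Jain: f = 0.25/(log₁₀[0.000322/3.7 + 5.74/7261^0.9])² = 0.25/(log₁₀[8.69e-05 + 0.00192])² = 0.25/(-2.697)² = 0.03438.
Darcy-Weisbach: ΔP = f(L/D)(ρV²/2) = 0.03438·(596/0.199)·(1030·0.0418²/2) = 0.03438·2995·0.8998 = 92.64 Pa.
ΔP = 92.64 Pa = 9.26×10^-4 bar.

ΔP ≈ 9.26×10^-4 bar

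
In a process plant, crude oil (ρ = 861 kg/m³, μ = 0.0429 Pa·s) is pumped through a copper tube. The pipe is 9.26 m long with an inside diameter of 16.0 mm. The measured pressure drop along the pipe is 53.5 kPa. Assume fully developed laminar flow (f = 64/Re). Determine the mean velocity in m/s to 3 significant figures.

V ≈ 1.08 m/s

For laminar flow, f = 64/Re with Re = ρVD/μ, so Darcy-Weisbach reduces to ΔP = 32μLV/D². Solving for V: V = ΔP·D²/(32μL) = 5.35e+04·(0.016)²/(32·0.0429·9.26) = 1.077 m/s.
Check: Re = ρVD/μ = 861·1.077·0.016/0.0429 = 346 < 2300, so the laminar assumption holds.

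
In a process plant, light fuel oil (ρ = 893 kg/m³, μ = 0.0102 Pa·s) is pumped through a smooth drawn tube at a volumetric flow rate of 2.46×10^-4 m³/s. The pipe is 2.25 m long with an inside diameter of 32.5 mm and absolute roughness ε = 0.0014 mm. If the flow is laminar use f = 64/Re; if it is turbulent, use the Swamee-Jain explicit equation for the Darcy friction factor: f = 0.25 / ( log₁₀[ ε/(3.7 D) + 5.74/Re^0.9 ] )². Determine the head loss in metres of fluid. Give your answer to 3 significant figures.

h_f ≈ 0.0235 m

Cross-sectional area A = πD²/4 = π(0.0325)²/4 = 0.0008296 m²; mean velocity V = Q/A = 0.000246/0.0008296 = 0.2965 m/s.
Reynolds number Re = ρVD/μ = 893 · 0.2965 · 0.0325 / 0.0102 = 843.7.
Re < 2300 → laminar flow, so f = 64/Re = 64/843.7 = 0.07585 (the turbulent correlation is not needed).
Darcy-Weisbach: ΔP = f(L/D)(ρV²/2) = 0.07585·(2.25/0.0325)·(893·0.2965²/2) = 0.07585·69.23·39.26 = 206.2 Pa.
Head loss h_f = ΔP/(ρg) = 206.2/(893·9.81) = 0.0235 m.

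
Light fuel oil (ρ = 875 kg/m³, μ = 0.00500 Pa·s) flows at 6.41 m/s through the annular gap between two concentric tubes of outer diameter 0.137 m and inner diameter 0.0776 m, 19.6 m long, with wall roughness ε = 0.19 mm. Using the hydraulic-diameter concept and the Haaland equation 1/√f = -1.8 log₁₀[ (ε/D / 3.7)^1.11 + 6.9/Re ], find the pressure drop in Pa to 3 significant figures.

Hydraulic diameter D_h = 4A/P = D_o - D_i = 0.137 - 0.0776 = 0.0594 m.
Re = ρVD_h/μ = 875·6.41·0.0594/0.005 = 6.663e+04.
ε/D_h = 0.00019/0.0594 = 0.0032; Haaland gives 1/√f = -1.8 log₁₀[0.000398+0.000104] = 5.94, so f = 0.02835.
ΔP = f(L/D_h)(ρV²/2) = 0.02835·19.6/0.0594·1.798e+04 = 1.681e+05 Pa.

ΔP ≈ 168000 Pa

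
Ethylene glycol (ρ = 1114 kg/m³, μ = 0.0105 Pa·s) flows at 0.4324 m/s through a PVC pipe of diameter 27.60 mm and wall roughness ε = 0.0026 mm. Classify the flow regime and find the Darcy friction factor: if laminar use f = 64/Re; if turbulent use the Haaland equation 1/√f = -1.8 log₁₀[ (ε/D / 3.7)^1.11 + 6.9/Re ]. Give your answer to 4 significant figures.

f ≈ 0.05055

Re = ρVD/μ = 1114·0.4324·0.0276/0.0105 = 1266.
Re < 2300 → laminar, so f = 64/Re = 0.05055 (roughness is irrelevant in laminar flow).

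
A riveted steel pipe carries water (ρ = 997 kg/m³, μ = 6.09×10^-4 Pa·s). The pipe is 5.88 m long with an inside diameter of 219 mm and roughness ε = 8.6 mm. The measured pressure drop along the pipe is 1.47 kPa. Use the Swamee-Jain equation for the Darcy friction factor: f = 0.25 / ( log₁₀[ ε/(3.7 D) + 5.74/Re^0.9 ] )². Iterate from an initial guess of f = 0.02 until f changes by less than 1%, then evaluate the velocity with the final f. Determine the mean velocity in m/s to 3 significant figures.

V ≈ 1.31 m/s

Rearranging Darcy-Weisbach: V = √(2·ΔP·D/(f·L·ρ)). With ε/D = 0.0086/0.219 = 0.0393, iterate starting from f = 0.02:
  f = 0.02 → V = √(2·1470·0.219/(0.02·5.88·997)) = 2.343 m/s; Re = ρVD/μ = 8.402e+05; f → 0.06422
  f = 0.06422 → V = 1.308 m/s; Re = 4.689e+05; f → 0.06427
Converged (Δf/f < 1%). With the final f = 0.06427: V = √(2·1470·0.219/(0.06427·5.88·997)) = 1.307 m/s.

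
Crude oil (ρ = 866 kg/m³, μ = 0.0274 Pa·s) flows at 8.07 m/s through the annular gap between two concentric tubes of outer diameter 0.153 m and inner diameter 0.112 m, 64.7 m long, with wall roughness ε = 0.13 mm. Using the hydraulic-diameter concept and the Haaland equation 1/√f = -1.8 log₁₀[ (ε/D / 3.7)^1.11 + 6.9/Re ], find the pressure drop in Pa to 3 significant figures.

ΔP ≈ 1.55×10^6 Pa

Hydraulic diameter D_h = 4A/P = D_o - D_i = 0.153 - 0.112 = 0.041 m.
Re = ρVD_h/μ = 866·8.07·0.041/0.0274 = 1.046e+04.
ε/D_h = 0.00013/0.041 = 0.00317; Haaland gives 1/√f = -1.8 log₁₀[0.000394+0.00066] = 5.359, so f = 0.03482.
ΔP = f(L/D_h)(ρV²/2) = 0.03482·64.7/0.041·2.82e+04 = 1.55e+06 Pa.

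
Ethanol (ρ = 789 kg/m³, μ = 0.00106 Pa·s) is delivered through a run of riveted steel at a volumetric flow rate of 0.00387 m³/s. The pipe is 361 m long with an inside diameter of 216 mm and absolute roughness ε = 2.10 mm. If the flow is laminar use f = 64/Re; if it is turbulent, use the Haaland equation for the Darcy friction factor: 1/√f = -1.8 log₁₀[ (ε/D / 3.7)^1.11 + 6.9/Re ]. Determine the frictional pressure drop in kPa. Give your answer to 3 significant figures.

ΔP ≈ 0.300 kPa

Cross-sectional area A = πD²/4 = π(0.216)²/4 = 0.03664 m²; mean velocity V = Q/A = 0.00387/0.03664 = 0.1056 m/s.
Reynolds number Re = ρVD/μ = 789 · 0.1056 · 0.216 / 0.00106 = 1.698e+04.
Re > 4000 → turbulent. Relative roughness ε/D = 0.0021/0.216 = 0.00972. Haaland: 1/√f = -1.8 log₁₀[(0.00972/3.7)^1.11 + 6.9/1.698e+04] = -1.8 log₁₀[0.00137 + 0.000406] = 4.952, so f = 0.04078.
Darcy-Weisbach: ΔP = f(L/D)(ρV²/2) = 0.04078·(361/0.216)·(789·0.1056²/2) = 0.04078·1671·4.4 = 299.9 Pa.
ΔP = 299.9 Pa = 0.300 kPa.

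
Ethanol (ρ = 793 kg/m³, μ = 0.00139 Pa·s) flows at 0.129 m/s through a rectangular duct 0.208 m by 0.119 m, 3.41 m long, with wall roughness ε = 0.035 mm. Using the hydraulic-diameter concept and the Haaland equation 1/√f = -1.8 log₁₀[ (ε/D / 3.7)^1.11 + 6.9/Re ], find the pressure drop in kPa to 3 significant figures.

ΔP ≈ 0.00450 kPa

Hydraulic diameter D_h = 4A/P = 4·(0.208·0.119)/(2·(0.208+0.119)) = 0.09901/0.654 = 0.1514 m.
Re = ρVD_h/μ = 793·0.129·0.1514/0.00139 = 1.114e+04.
ε/D_h = 3.5e-05/0.1514 = 0.000231; Haaland gives 1/√f = -1.8 log₁₀[2.15e-05+0.000619] = 5.748, so f = 0.03027.
ΔP = f(L/D_h)(ρV²/2) = 0.03027·3.41/0.1514·6.598 = 4.499 Pa.
ΔP = 0.00450 kPa.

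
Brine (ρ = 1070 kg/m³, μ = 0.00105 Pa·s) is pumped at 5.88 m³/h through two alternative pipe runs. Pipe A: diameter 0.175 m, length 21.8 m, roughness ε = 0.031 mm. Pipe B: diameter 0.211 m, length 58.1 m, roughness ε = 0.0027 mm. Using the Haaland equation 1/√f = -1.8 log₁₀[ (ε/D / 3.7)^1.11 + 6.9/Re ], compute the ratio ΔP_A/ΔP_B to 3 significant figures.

Pipe A: V = Q/A = 0.001633/0.02405 = 0.06791 m/s; Re = 1.211e+04; ε/D = 0.000177; Haaland → f = 0.02954; ΔP_A = f(L/D)(ρV²/2) = 9.079 Pa.
Pipe B: V = Q/A = 0.001633/0.03497 = 0.04671 m/s; Re = 1.004e+04; ε/D = 1.28e-05; Haaland → f = 0.03086; ΔP_B = f(L/D)(ρV²/2) = 9.919 Pa.
ΔP_A/ΔP_B = 9.079/9.919 = 0.915.

ΔP_A/ΔP_B ≈ 0.915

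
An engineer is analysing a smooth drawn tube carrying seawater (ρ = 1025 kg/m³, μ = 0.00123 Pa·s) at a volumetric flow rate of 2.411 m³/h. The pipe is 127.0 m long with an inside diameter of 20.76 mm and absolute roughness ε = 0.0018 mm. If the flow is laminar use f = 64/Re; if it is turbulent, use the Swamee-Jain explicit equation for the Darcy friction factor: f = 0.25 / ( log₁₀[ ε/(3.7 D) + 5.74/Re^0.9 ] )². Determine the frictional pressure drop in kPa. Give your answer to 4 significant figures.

Q = 2.411 m³/h = 2.411/3600 = 0.0006697 m³/s.
Cross-sectional area A = πD²/4 = π(0.02076)²/4 = 0.0003385 m²; mean velocity V = Q/A = 0.0006697/0.0003385 = 1.979 m/s.
Reynolds number Re = ρVD/μ = 1025 · 1.979 · 0.02076 / 0.00123 = 3.423e+04.
Re > 4000 → turbulent. Relative roughness ε/D = 1.8e-06/0.02076 = 8.67e-05. Swamee-Jain: f = 0.25/(log₁₀[8.67e-05/3.7 + 5.74/3.423e+04^0.9])² = 0.25/(log₁₀[2.34e-05 + 0.000476])² = 0.25/(-3.301)² = 0.02294.
Darcy-Weisbach: ΔP = f(L/D)(ρV²/2) = 0.02294·(127/0.02076)·(1025·1.979²/2) = 0.02294·6118·2006 = 2.816e+05 Pa.
ΔP = 2.816e+05 Pa = 281.6 kPa.

ΔP ≈ 281.6 kPa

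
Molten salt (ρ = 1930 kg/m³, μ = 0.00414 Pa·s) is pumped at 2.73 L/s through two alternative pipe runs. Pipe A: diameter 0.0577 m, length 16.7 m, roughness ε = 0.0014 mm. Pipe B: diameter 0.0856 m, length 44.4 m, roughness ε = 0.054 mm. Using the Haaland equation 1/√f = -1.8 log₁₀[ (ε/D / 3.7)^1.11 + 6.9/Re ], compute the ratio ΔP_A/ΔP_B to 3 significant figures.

Pipe A: V = Q/A = 0.00273/0.002615 = 1.044 m/s; Re = 2.808e+04; ε/D = 2.43e-05; Haaland → f = 0.02373; ΔP_A = f(L/D)(ρV²/2) = 7224 Pa.
Pipe B: V = Q/A = 0.00273/0.005755 = 0.4744 m/s; Re = 1.893e+04; ε/D = 0.000631; Haaland → f = 0.02723; ΔP_B = f(L/D)(ρV²/2) = 3068 Pa.
ΔP_A/ΔP_B = 7224/3068 = 2.35.

ΔP_A/ΔP_B ≈ 2.35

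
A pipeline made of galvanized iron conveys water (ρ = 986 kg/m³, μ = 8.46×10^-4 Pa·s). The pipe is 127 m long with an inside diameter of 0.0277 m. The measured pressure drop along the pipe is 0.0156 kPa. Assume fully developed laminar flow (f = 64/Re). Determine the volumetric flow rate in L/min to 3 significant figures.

For laminar flow, f = 64/Re with Re = ρVD/μ, so Darcy-Weisbach reduces to ΔP = 32μLV/D². Solving for V: V = ΔP·D²/(32μL) = 15.6·(0.0277)²/(32·0.000846·127) = 0.003481 m/s.
Check: Re = ρVD/μ = 986·0.003481·0.0277/0.000846 = 112.4 < 2300, so the laminar assumption holds.
Q = V·A = 0.003481·(π/4·0.0277²) = 2.098e-06 m³/s = 0.126 L/min.

Q ≈ 0.126 L/min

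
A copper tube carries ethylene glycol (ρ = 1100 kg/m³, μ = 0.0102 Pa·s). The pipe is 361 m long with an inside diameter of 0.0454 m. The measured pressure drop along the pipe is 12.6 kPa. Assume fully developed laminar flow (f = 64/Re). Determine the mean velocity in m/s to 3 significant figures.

For laminar flow, f = 64/Re with Re = ρVD/μ, so Darcy-Weisbach reduces to ΔP = 32μLV/D². Solving for V: V = ΔP·D²/(32μL) = 1.26e+04·(0.0454)²/(32·0.0102·361) = 0.2204 m/s.
Check: Re = ρVD/μ = 1100·0.2204·0.0454/0.0102 = 1079 < 2300, so the laminar assumption holds.

V ≈ 0.220 m/s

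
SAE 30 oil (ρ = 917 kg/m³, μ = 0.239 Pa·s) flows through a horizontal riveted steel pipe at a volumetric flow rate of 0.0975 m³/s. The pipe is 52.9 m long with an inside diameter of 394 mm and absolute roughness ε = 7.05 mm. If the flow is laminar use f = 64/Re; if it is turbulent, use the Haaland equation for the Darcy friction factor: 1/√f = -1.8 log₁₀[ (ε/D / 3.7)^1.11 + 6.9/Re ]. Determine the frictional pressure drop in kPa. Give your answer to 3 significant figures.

Cross-sectional area A = πD²/4 = π(0.394)²/4 = 0.1219 m²; mean velocity V = Q/A = 0.0975/0.1219 = 0.7997 m/s.
Reynolds number Re = ρVD/μ = 917 · 0.7997 · 0.394 / 0.239 = 1209.
Re < 2300 → laminar flow, so f = 64/Re = 64/1209 = 0.05294 (the turbulent correlation is not needed).
Darcy-Weisbach: ΔP = f(L/D)(ρV²/2) = 0.05294·(52.9/0.394)·(917·0.7997²/2) = 0.05294·134.3·293.2 = 2084 Pa.
ΔP = 2084 Pa = 2.08 kPa.

ΔP ≈ 2.08 kPa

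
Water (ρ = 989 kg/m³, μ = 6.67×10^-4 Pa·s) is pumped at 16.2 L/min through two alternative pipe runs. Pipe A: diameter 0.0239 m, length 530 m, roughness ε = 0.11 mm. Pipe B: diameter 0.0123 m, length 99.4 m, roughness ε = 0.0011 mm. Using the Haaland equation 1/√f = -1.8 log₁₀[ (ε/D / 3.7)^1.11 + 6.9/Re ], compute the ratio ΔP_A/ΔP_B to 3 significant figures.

Pipe A: V = Q/A = 0.00027/0.0004486 = 0.6018 m/s; Re = 2.133e+04; ε/D = 0.0046; Haaland → f = 0.03348; ΔP_A = f(L/D)(ρV²/2) = 1.33e+05 Pa.
Pipe B: V = Q/A = 0.00027/0.0001188 = 2.272 m/s; Re = 4.144e+04; ε/D = 8.94e-05; Haaland → f = 0.02184; ΔP_B = f(L/D)(ρV²/2) = 4.506e+05 Pa.
ΔP_A/ΔP_B = 1.33e+05/4.506e+05 = 0.295.

ΔP_A/ΔP_B ≈ 0.295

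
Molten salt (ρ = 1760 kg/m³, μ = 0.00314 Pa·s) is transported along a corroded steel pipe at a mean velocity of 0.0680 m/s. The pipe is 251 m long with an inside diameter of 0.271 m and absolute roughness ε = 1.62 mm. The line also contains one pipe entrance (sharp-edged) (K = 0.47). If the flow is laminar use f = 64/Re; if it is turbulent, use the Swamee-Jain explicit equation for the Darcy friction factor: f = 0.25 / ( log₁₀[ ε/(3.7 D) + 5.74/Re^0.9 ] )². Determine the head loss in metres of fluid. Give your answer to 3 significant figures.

h_f ≈ 0.00870 m

Reynolds number Re = ρVD/μ = 1760 · 0.068 · 0.271 / 0.00314 = 1.033e+04.
Re > 4000 → turbulent. Relative roughness ε/D = 0.00162/0.271 = 0.00598. Swamee-Jain: f = 0.25/(log₁₀[0.00598/3.7 + 5.74/1.033e+04^0.9])² = 0.25/(log₁₀[0.00162 + 0.0014])² = 0.25/(-2.521)² = 0.03935.
Total minor-loss coefficient ΣK = 1·0.47 = 0.47.
ΔP = [f·L/D + ΣK]·(ρV²/2) = [0.03935·251/0.271 + 0.47]·(1760·0.068²/2) = [36.45 + 0.47]·4.069 = 150.2 Pa.
Head loss h_f = ΔP/(ρg) = 150.2/(1760·9.81) = 0.00870 m.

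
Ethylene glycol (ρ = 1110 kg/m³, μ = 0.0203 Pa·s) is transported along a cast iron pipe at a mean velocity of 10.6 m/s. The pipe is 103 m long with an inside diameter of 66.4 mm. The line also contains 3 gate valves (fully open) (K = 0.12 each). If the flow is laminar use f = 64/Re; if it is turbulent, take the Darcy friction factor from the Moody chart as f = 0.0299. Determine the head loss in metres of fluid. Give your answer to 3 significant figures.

h_f ≈ 268 m

Reynolds number Re = ρVD/μ = 1110 · 10.6 · 0.0664 / 0.0203 = 3.849e+04.
Re > 4000 → turbulent; use the Moody-chart value f = 0.0299.
Total minor-loss coefficient ΣK = 3·0.12 = 0.36.
ΔP = [f·L/D + ΣK]·(ρV²/2) = [0.0299·103/0.0664 + 0.36]·(1110·10.6²/2) = [46.38 + 0.36]·6.236e+04 = 2.915e+06 Pa.
Head loss h_f = ΔP/(ρg) = 2.915e+06/(1110·9.81) = 268 m.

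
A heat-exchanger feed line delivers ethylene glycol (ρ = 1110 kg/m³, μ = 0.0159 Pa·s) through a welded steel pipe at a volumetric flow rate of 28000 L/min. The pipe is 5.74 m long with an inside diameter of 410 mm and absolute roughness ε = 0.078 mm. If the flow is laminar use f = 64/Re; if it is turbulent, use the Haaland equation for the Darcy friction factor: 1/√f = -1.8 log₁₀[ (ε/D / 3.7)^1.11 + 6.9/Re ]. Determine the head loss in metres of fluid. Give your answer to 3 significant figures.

h_f ≈ 0.166 m

Q = 28000 L/min = 28000/60000 = 0.4667 m³/s.
Cross-sectional area A = πD²/4 = π(0.41)²/4 = 0.132 m²; mean velocity V = Q/A = 0.4667/0.132 = 3.535 m/s.
Reynolds number Re = ρVD/μ = 1110 · 3.535 · 0.41 / 0.0159 = 1.012e+05.
Re > 4000 → turbulent. Relative roughness ε/D = 7.8e-05/0.41 = 0.00019. Haaland: 1/√f = -1.8 log₁₀[(0.00019/3.7)^1.11 + 6.9/1.012e+05] = -1.8 log₁₀[1.74e-05 + 6.82e-05] = 7.322, so f = 0.01865.
Darcy-Weisbach: ΔP = f(L/D)(ρV²/2) = 0.01865·(5.74/0.41)·(1110·3.535²/2) = 0.01865·14·6934 = 1811 Pa.
Head loss h_f = ΔP/(ρg) = 1811/(1110·9.81) = 0.166 m.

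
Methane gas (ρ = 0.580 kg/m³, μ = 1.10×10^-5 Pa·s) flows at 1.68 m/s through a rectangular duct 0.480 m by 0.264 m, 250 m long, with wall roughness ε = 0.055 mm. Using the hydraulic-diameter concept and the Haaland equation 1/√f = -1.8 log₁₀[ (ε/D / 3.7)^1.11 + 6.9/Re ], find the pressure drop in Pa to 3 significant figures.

ΔP ≈ 14.2 Pa

Hydraulic diameter D_h = 4A/P = 4·(0.48·0.264)/(2·(0.48+0.264)) = 0.5069/1.488 = 0.3406 m.
Re = ρVD_h/μ = 0.58·1.68·0.3406/1.1e-05 = 3.017e+04.
ε/D_h = 5.5e-05/0.3406 = 0.000161; Haaland gives 1/√f = -1.8 log₁₀[1.45e-05+0.000229] = 6.505, so f = 0.02363.
ΔP = f(L/D_h)(ρV²/2) = 0.02363·250/0.3406·0.8185 = 14.19 Pa.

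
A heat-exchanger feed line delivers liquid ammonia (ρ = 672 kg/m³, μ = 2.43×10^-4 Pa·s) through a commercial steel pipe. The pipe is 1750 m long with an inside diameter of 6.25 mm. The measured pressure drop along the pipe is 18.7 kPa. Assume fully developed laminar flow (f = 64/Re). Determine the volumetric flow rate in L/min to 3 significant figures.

Q ≈ 0.0988 L/min

For laminar flow, f = 64/Re with Re = ρVD/μ, so Darcy-Weisbach reduces to ΔP = 32μLV/D². Solving for V: V = ΔP·D²/(32μL) = 1.87e+04·(0.00625)²/(32·0.000243·1750) = 0.05368 m/s.
Check: Re = ρVD/μ = 672·0.05368·0.00625/0.000243 = 927.8 < 2300, so the laminar assumption holds.
Q = V·A = 0.05368·(π/4·0.00625²) = 1.647e-06 m³/s = 0.0988 L/min.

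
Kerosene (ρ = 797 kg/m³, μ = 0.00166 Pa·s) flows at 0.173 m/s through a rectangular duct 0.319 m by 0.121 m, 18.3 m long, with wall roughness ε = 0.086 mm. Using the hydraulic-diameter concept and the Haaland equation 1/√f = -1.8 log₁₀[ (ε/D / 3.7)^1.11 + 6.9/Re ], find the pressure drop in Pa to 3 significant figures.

Hydraulic diameter D_h = 4A/P = 4·(0.319·0.121)/(2·(0.319+0.121)) = 0.1544/0.88 = 0.1754 m.
Re = ρVD_h/μ = 797·0.173·0.1754/0.00166 = 1.457e+04.
ε/D_h = 8.6e-05/0.1754 = 0.00049; Haaland gives 1/√f = -1.8 log₁₀[4.96e-05+0.000473] = 5.907, so f = 0.02866.
ΔP = f(L/D_h)(ρV²/2) = 0.02866·18.3/0.1754·11.93 = 35.66 Pa.

ΔP ≈ 35.7 Pa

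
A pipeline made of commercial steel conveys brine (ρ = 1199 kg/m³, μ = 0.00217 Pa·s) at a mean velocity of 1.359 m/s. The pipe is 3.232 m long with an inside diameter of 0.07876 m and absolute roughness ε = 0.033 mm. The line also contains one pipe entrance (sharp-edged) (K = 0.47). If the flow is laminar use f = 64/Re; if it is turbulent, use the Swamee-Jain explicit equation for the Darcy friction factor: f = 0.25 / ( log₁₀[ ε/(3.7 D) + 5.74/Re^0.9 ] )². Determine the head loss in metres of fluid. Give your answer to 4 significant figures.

h_f ≈ 0.1281 m

Reynolds number Re = ρVD/μ = 1199 · 1.359 · 0.07876 / 0.00217 = 5.914e+04.
Re > 4000 → turbulent. Relative roughness ε/D = 3.3e-05/0.07876 = 0.000419. Swamee-Jain: f = 0.25/(log₁₀[0.000419/3.7 + 5.74/5.914e+04^0.9])² = 0.25/(log₁₀[0.000113 + 0.000291])² = 0.25/(-3.393)² = 0.02171.
Total minor-loss coefficient ΣK = 1·0.47 = 0.47.
ΔP = [f·L/D + ΣK]·(ρV²/2) = [0.02171·3.232/0.07876 + 0.47]·(1199·1.359²/2) = [0.8911 + 0.47]·1107 = 1507 Pa.
Head loss h_f = ΔP/(ρg) = 1507/(1199·9.81) = 0.1281 m.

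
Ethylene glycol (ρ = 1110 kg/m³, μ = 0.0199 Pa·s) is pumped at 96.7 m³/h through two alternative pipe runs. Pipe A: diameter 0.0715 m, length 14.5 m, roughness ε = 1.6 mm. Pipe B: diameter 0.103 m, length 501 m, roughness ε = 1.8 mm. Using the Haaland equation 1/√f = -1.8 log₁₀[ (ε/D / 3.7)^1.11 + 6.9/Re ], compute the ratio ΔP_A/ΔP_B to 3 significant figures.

Pipe A: V = Q/A = 0.02686/0.004015 = 6.69 m/s; Re = 2.668e+04; ε/D = 0.0224; Haaland → f = 0.05223; ΔP_A = f(L/D)(ρV²/2) = 2.631e+05 Pa.
Pipe B: V = Q/A = 0.02686/0.008332 = 3.224 m/s; Re = 1.852e+04; ε/D = 0.0175; Haaland → f = 0.04845; ΔP_B = f(L/D)(ρV²/2) = 1.359e+06 Pa.
ΔP_A/ΔP_B = 2.631e+05/1.359e+06 = 0.194.

ΔP_A/ΔP_B ≈ 0.194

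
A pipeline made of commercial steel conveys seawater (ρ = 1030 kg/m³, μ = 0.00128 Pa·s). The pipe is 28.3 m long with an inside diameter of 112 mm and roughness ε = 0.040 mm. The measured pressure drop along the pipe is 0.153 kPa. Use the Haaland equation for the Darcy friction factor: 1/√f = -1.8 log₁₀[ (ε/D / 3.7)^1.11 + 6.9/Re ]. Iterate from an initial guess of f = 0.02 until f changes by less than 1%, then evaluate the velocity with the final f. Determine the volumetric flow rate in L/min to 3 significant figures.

Rearranging Darcy-Weisbach: V = √(2·ΔP·D/(f·L·ρ)). With ε/D = 4e-05/0.112 = 0.000357, iterate starting from f = 0.02:
  f = 0.02 → V = √(2·153·0.112/(0.02·28.3·1030)) = 0.2425 m/s; Re = ρVD/μ = 2.185e+04; f → 0.02585
  f = 0.02585 → V = 0.2133 m/s; Re = 1.922e+04; f → 0.02663
  f = 0.02663 → V = 0.2101 m/s; Re = 1.894e+04; f → 0.02672
Converged (Δf/f < 1%). With the final f = 0.02672: V = √(2·153·0.112/(0.02672·28.3·1030)) = 0.2098 m/s.
Q = V·A = 0.2098·(π/4·0.112²) = 0.002067 m³/s = 124 L/min.

Q ≈ 124 L/min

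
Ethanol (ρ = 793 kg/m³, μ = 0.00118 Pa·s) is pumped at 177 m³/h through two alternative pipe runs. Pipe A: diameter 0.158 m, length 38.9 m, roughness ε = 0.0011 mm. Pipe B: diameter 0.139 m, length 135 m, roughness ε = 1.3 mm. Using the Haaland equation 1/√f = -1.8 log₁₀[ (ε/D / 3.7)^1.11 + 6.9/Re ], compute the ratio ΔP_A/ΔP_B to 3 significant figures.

ΔP_A/ΔP_B ≈ 0.0599

Pipe A: V = Q/A = 0.04917/0.01961 = 2.508 m/s; Re = 2.663e+05; ε/D = 6.96e-06; Haaland → f = 0.01472; ΔP_A = f(L/D)(ρV²/2) = 9036 Pa.
Pipe B: V = Q/A = 0.04917/0.01517 = 3.24 m/s; Re = 3.027e+05; ε/D = 0.00935; Haaland → f = 0.03733; ΔP_B = f(L/D)(ρV²/2) = 1.509e+05 Pa.
ΔP_A/ΔP_B = 9036/1.509e+05 = 0.0599.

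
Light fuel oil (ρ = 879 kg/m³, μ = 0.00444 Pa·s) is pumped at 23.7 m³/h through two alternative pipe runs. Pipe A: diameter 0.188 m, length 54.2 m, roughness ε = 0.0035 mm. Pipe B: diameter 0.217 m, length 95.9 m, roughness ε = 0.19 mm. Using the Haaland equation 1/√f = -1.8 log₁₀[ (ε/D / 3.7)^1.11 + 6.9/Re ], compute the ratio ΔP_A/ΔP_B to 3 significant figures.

ΔP_A/ΔP_B ≈ 1.08

Pipe A: V = Q/A = 0.006583/0.02776 = 0.2372 m/s; Re = 8827; ε/D = 1.86e-05; Haaland → f = 0.03199; ΔP_A = f(L/D)(ρV²/2) = 228 Pa.
Pipe B: V = Q/A = 0.006583/0.03698 = 0.178 m/s; Re = 7647; ε/D = 0.000876; Haaland → f = 0.03426; ΔP_B = f(L/D)(ρV²/2) = 210.9 Pa.
ΔP_A/ΔP_B = 228/210.9 = 1.08.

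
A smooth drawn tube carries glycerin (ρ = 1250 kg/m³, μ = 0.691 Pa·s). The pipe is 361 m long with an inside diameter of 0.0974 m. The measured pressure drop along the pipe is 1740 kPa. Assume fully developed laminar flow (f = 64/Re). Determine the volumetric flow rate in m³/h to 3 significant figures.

Q ≈ 55.5 m³/h

For laminar flow, f = 64/Re with Re = ρVD/μ, so Darcy-Weisbach reduces to ΔP = 32μLV/D². Solving for V: V = ΔP·D²/(32μL) = 1.74e+06·(0.0974)²/(32·0.691·361) = 2.068 m/s.
Check: Re = ρVD/μ = 1250·2.068·0.0974/0.691 = 364.4 < 2300, so the laminar assumption holds.
Q = V·A = 2.068·(π/4·0.0974²) = 0.01541 m³/s = 55.5 m³/h.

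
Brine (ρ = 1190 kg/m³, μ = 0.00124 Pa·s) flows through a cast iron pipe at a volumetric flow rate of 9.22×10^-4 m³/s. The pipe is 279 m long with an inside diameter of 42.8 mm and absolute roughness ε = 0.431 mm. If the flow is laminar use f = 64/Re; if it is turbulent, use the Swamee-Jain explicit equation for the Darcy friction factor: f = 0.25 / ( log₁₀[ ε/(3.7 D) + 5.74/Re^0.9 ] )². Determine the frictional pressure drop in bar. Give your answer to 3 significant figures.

ΔP ≈ 0.648 bar

Cross-sectional area A = πD²/4 = π(0.0428)²/4 = 0.001439 m²; mean velocity V = Q/A = 0.000922/0.001439 = 0.6408 m/s.
Reynolds number Re = ρVD/μ = 1190 · 0.6408 · 0.0428 / 0.00124 = 2.632e+04.
Re > 4000 → turbulent. Relative roughness ε/D = 0.000431/0.0428 = 0.0101. Swamee-Jain: f = 0.25/(log₁₀[0.0101/3.7 + 5.74/2.632e+04^0.9])² = 0.25/(log₁₀[0.00272 + 0.000603])² = 0.25/(-2.478)² = 0.04071.
Darcy-Weisbach: ΔP = f(L/D)(ρV²/2) = 0.04071·(279/0.0428)·(1190·0.6408²/2) = 0.04071·6519·244.4 = 6.484e+04 Pa.
ΔP = 6.484e+04 Pa = 0.648 bar.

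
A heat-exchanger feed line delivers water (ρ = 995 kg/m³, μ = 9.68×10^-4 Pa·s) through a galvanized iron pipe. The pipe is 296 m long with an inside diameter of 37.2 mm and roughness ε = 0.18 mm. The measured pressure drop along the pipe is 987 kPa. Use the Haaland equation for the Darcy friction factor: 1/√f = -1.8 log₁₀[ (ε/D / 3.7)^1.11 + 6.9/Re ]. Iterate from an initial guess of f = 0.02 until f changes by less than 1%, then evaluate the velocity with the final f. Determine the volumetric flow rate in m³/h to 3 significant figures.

Q ≈ 11.1 m³/h

Rearranging Darcy-Weisbach: V = √(2·ΔP·D/(f·L·ρ)). With ε/D = 0.00018/0.0372 = 0.00484, iterate starting from f = 0.02:
  f = 0.02 → V = √(2·9.87e+05·0.0372/(0.02·296·995)) = 3.531 m/s; Re = ρVD/μ = 1.35e+05; f → 0.03078
  f = 0.03078 → V = 2.846 m/s; Re = 1.088e+05; f → 0.03093
Converged (Δf/f < 1%). With the final f = 0.03093: V = √(2·9.87e+05·0.0372/(0.03093·296·995)) = 2.839 m/s.
Q = V·A = 2.839·(π/4·0.0372²) = 0.003086 m³/s = 11.1 m³/h.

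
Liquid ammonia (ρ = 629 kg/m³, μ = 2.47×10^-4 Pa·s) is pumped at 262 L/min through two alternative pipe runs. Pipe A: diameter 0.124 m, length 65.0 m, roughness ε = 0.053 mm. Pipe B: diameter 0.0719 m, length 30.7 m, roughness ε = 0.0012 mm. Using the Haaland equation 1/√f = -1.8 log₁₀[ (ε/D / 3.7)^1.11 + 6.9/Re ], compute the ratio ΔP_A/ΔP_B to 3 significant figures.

Pipe A: V = Q/A = 0.004367/0.01208 = 0.3616 m/s; Re = 1.142e+05; ε/D = 0.000427; Haaland → f = 0.01942; ΔP_A = f(L/D)(ρV²/2) = 418.5 Pa.
Pipe B: V = Q/A = 0.004367/0.00406 = 1.075 m/s; Re = 1.969e+05; ε/D = 1.67e-05; Haaland → f = 0.01565; ΔP_B = f(L/D)(ρV²/2) = 2430 Pa.
ΔP_A/ΔP_B = 418.5/2430 = 0.172.

ΔP_A/ΔP_B ≈ 0.172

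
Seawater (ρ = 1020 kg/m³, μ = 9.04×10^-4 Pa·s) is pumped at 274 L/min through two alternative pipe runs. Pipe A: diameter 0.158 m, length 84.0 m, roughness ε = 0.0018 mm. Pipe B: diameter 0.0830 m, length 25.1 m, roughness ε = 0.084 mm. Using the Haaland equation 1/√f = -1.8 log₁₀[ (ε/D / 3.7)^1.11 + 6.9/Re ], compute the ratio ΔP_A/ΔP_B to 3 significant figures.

ΔP_A/ΔP_B ≈ 0.129

Pipe A: V = Q/A = 0.004567/0.01961 = 0.2329 m/s; Re = 4.152e+04; ε/D = 1.14e-05; Haaland → f = 0.02163; ΔP_A = f(L/D)(ρV²/2) = 318.2 Pa.
Pipe B: V = Q/A = 0.004567/0.005411 = 0.844 m/s; Re = 7.904e+04; ε/D = 0.00101; Haaland → f = 0.02251; ΔP_B = f(L/D)(ρV²/2) = 2473 Pa.
ΔP_A/ΔP_B = 318.2/2473 = 0.129.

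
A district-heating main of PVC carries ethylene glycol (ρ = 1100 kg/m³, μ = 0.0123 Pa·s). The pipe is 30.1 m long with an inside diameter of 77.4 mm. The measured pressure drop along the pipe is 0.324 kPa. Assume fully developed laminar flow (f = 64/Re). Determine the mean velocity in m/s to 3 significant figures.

V ≈ 0.164 m/s

For laminar flow, f = 64/Re with Re = ρVD/μ, so Darcy-Weisbach reduces to ΔP = 32μLV/D². Solving for V: V = ΔP·D²/(32μL) = 324·(0.0774)²/(32·0.0123·30.1) = 0.1638 m/s.
Check: Re = ρVD/μ = 1100·0.1638·0.0774/0.0123 = 1134 < 2300, so the laminar assumption holds.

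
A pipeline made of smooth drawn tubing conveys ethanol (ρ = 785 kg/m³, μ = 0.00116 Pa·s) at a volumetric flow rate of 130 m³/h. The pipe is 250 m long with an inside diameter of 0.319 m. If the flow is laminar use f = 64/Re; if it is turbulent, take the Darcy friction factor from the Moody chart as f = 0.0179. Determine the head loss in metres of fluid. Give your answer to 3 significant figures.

Q = 130 m³/h = 130/3600 = 0.03611 m³/s.
Cross-sectional area A = πD²/4 = π(0.319)²/4 = 0.07992 m²; mean velocity V = Q/A = 0.03611/0.07992 = 0.4518 m/s.
Reynolds number Re = ρVD/μ = 785 · 0.4518 · 0.319 / 0.00116 = 9.754e+04.
Re > 4000 → turbulent; use the Moody-chart value f = 0.0179.
Darcy-Weisbach: ΔP = f(L/D)(ρV²/2) = 0.0179·(250/0.319)·(785·0.4518²/2) = 0.0179·783.7·80.13 = 1124 Pa.
Head loss h_f = ΔP/(ρg) = 1124/(785·9.81) = 0.146 m.

h_f ≈ 0.146 m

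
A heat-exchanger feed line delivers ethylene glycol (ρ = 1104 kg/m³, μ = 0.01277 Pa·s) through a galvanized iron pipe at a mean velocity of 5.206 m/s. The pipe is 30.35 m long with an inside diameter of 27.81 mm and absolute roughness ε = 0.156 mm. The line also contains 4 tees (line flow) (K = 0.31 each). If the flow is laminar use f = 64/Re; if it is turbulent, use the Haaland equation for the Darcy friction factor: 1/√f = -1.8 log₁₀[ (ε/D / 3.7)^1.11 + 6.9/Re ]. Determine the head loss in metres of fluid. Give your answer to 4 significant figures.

Reynolds number Re = ρVD/μ = 1104 · 5.206 · 0.02781 / 0.0128 = 1.252e+04.
Re > 4000 → turbulent. Relative roughness ε/D = 0.000156/0.02781 = 0.00561. Haaland: 1/√f = -1.8 log₁₀[(0.00561/3.7)^1.11 + 6.9/1.252e+04] = -1.8 log₁₀[0.000742 + 0.000551] = 5.199, so f = 0.037.
Total minor-loss coefficient ΣK = 4·0.31 = 1.24.
ΔP = [f·L/D + ΣK]·(ρV²/2) = [0.037·30.35/0.02781 + 1.24]·(1104·5.206²/2) = [40.38 + 1.24]·1.496e+04 = 6.226e+05 Pa.
Head loss h_f = ΔP/(ρg) = 6.226e+05/(1104·9.81) = 57.49 m.

h_f ≈ 57.49 m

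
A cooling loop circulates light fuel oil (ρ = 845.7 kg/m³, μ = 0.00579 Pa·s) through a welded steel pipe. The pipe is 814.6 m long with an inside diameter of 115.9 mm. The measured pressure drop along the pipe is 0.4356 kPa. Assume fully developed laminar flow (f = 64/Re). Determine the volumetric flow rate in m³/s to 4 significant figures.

For laminar flow, f = 64/Re with Re = ρVD/μ, so Darcy-Weisbach reduces to ΔP = 32μLV/D². Solving for V: V = ΔP·D²/(32μL) = 435.6·(0.1159)²/(32·0.00579·814.6) = 0.03877 m/s.
Check: Re = ρVD/μ = 845.7·0.03877·0.1159/0.00579 = 656.3 < 2300, so the laminar assumption holds.
Q = V·A = 0.03877·(π/4·0.1159²) = 0.000409 m³/s = 4.090×10^-4 m³/s.

Q ≈ 4.090×10^-4 m³/s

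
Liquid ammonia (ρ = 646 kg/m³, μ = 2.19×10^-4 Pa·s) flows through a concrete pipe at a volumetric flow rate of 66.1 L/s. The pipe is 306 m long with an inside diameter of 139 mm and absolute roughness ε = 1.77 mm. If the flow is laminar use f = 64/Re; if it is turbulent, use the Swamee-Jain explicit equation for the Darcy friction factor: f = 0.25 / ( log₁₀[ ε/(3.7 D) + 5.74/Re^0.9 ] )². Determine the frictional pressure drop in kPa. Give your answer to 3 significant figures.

Q = 66.1 L/s = 66.1/1000 = 0.0661 m³/s.
Cross-sectional area A = πD²/4 = π(0.139)²/4 = 0.01517 m²; mean velocity V = Q/A = 0.0661/0.01517 = 4.356 m/s.
Reynolds number Re = ρVD/μ = 646 · 4.356 · 0.139 / 0.000219 = 1.786e+06.
Re > 4000 → turbulent. Relative roughness ε/D = 0.00177/0.139 = 0.0127. Swamee-Jain: f = 0.25/(log₁₀[0.0127/3.7 + 5.74/1.786e+06^0.9])² = 0.25/(log₁₀[0.00344 + 1.36e-05])² = 0.25/(-2.462)² = 0.04126.
Darcy-Weisbach: ΔP = f(L/D)(ρV²/2) = 0.04126·(306/0.139)·(646·4.356²/2) = 0.04126·2201·6129 = 5.567e+05 Pa.
ΔP = 5.567e+05 Pa = 557 kPa.

ΔP ≈ 557 kPa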